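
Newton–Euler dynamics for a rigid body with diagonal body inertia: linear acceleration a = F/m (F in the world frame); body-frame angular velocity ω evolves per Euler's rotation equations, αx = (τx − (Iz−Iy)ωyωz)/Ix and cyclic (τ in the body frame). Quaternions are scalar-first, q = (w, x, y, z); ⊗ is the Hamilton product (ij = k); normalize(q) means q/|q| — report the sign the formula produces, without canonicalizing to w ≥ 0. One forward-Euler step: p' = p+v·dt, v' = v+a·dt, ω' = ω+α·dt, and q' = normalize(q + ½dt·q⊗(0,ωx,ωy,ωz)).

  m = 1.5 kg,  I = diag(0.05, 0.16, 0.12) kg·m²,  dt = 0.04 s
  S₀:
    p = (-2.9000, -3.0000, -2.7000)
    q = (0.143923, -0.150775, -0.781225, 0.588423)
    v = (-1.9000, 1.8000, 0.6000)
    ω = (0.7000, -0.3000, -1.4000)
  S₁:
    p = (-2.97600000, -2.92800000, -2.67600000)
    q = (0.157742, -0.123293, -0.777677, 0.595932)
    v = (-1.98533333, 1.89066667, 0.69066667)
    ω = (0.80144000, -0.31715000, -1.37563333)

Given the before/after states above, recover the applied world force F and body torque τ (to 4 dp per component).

F = (-3.2000, 3.4000, 3.4000)
τ = (0.1100, 0.0000, 0.0500)

ω₁ − ω₀ = (0.10144000, -0.01715000, 0.02436667)
ω₀×(Iω₀) = (-0.0168, 0.0686, -0.0231)
applied torque τ = (0.1100, 0.0000, 0.0500)
Δv = v₁−v₀ = (-0.08533333, 0.09066667, 0.09066667)
m·(v₁−v₀)/dt = (-3.2000, 3.4000, 3.4000)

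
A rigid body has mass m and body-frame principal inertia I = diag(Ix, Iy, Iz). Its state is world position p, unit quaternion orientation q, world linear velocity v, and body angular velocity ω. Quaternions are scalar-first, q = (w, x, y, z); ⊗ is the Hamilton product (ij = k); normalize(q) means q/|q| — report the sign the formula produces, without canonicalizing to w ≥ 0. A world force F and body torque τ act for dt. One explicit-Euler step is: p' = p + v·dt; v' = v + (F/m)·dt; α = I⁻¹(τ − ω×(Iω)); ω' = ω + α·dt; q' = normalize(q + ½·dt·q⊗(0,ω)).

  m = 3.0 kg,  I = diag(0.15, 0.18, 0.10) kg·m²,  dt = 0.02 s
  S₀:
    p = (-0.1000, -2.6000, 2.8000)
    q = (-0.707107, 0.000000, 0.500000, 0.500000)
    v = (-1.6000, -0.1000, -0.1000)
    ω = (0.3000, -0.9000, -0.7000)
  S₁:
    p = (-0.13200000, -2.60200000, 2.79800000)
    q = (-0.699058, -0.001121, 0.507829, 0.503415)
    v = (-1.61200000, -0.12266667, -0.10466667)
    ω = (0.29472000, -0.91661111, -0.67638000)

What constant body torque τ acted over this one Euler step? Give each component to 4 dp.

rate change Δω = (-0.00528000, -0.01661111, 0.02362000)
τ = I·(Δω/dt) + ω₀×(Iω₀) = (-0.0900, -0.1600, 0.1100)

τ = (-0.0900, -0.1600, 0.1100)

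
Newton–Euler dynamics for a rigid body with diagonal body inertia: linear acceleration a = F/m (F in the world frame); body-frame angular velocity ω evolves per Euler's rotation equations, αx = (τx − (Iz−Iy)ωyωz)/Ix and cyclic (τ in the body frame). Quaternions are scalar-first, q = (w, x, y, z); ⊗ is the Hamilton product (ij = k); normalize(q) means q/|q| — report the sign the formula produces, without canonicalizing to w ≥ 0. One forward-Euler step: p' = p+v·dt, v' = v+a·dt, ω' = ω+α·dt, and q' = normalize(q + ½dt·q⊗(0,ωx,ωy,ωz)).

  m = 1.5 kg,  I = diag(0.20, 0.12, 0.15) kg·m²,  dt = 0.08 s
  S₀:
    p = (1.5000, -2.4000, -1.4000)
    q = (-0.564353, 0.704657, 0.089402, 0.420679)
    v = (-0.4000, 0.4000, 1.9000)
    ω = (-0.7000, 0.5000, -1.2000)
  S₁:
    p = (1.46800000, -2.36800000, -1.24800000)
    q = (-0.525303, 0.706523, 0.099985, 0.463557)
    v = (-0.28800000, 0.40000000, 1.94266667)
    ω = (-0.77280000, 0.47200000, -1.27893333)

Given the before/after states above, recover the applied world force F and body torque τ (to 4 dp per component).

Δv = v₁−v₀ = (0.11200000, 0.00000000, 0.04266667)
F = m·Δv/dt = (2.1000, 0.0000, 0.8000)
Δω = ω₁−ω₀ = (-0.07280000, -0.02800000, -0.07893333)
τ = I·(Δω/dt) + ω₀×(Iω₀) = (-0.2000, 0.0000, -0.1200)

F = (2.1000, 0.0000, 0.8000)
τ = (-0.2000, 0.0000, -0.1200)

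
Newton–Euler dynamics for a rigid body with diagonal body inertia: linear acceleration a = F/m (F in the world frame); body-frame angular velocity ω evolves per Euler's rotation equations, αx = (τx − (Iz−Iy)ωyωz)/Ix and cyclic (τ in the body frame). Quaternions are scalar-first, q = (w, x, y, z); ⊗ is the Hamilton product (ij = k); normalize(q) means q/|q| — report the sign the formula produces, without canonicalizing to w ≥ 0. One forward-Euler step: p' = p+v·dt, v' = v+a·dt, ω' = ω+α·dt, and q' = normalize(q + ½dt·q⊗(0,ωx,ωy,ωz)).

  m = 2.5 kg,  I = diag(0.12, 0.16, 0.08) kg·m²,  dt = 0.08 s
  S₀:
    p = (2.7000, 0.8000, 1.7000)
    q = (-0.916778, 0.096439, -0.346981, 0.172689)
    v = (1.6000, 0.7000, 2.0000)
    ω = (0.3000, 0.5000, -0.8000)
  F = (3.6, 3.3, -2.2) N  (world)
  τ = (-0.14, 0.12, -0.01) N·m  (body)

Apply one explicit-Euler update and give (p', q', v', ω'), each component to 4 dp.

p' = (2.8280, 0.8560, 1.8600)
q' = (-0.9048, 0.0930, -0.3599, 0.2080)
v' = (1.7152, 0.8056, 1.9296)
ω' = (0.1853, 0.5648, -0.8160)

a = (1.4400, 1.3200, -0.8800)
new position p' = (2.8280, 0.8560, 1.8600)
v + (F/m)dt = (1.7152, 0.8056, 1.9296)
angular accel α = (-1.4333, 0.8100, -0.2000)
ω' = ω + α·dt = (0.1853, 0.5648, -0.8160)
q⊗(0,ω) = (0.2827100, -0.0837931, -0.3294311, 0.8857362)
updated quaternion q' = (-0.9048, 0.0930, -0.3599, 0.2080)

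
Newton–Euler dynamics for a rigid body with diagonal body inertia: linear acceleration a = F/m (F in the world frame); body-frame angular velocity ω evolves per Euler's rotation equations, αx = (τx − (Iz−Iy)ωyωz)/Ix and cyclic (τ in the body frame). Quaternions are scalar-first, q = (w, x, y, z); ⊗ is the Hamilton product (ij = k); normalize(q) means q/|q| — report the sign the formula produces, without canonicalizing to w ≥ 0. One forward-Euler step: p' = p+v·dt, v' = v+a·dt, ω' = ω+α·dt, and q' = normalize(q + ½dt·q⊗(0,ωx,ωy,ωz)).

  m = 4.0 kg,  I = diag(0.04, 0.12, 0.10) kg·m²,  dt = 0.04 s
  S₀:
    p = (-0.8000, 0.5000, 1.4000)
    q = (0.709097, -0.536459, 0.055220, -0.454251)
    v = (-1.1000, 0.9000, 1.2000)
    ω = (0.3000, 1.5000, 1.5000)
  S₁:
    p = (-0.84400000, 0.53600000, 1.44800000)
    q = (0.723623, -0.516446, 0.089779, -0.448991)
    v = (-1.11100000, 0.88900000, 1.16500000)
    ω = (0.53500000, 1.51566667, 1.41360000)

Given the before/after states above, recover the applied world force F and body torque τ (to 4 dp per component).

Δω = ω₁−ω₀ = (0.23500000, 0.01566667, -0.08640000)
precession coupling = (-0.0450, -0.0270, 0.0360)
I·α + gyro = (0.1900, 0.0200, -0.1800)
velocity change Δv = (-0.01100000, -0.01100000, -0.03500000)
m·(v₁−v₀)/dt = (-1.1000, -1.1000, -3.5000)

F = (-1.1000, -1.1000, -3.5000)
τ = (0.1900, 0.0200, -0.1800)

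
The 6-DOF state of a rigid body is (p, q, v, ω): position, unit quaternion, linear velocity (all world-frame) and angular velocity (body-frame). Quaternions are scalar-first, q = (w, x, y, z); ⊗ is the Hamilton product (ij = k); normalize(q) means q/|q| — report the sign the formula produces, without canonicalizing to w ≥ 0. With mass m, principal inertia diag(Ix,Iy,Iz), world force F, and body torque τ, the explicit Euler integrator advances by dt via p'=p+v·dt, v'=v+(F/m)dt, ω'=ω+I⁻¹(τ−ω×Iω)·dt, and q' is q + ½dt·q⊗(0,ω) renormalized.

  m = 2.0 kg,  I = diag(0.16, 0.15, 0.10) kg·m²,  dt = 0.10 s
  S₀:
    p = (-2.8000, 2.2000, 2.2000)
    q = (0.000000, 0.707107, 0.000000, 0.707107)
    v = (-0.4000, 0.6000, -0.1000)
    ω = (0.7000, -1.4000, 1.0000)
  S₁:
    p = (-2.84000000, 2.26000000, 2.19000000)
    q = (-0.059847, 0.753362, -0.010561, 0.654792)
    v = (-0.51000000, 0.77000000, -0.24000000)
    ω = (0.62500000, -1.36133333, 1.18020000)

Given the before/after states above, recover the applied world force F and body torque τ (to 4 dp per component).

Δω = ω₁−ω₀ = (-0.07500000, 0.03866667, 0.18020000)
I·α + gyro = (-0.0500, 0.1000, 0.1900)
Δv = v₁−v₀ = (-0.11000000, 0.17000000, -0.14000000)
applied force F = (-2.2000, 3.4000, -2.8000)

F = (-2.2000, 3.4000, -2.8000)
τ = (-0.0500, 0.1000, 0.1900)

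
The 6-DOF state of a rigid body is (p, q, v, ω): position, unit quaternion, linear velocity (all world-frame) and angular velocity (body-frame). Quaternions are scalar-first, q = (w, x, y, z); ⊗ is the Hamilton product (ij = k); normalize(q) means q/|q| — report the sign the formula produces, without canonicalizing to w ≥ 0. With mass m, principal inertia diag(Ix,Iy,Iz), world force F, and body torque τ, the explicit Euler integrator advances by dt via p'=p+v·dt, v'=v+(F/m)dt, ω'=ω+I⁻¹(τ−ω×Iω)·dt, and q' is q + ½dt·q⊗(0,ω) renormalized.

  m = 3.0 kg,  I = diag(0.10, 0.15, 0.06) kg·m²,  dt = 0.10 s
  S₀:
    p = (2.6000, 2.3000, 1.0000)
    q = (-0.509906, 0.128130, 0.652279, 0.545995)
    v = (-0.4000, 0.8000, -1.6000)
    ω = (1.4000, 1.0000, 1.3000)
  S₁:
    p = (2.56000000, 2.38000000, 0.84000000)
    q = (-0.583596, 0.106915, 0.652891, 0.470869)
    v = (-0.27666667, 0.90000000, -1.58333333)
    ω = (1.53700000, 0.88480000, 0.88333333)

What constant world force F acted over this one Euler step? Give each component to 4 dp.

v₁ − v₀ = (0.12333333, 0.10000000, 0.01666667)
m·(v₁−v₀)/dt = (3.7000, 3.0000, 0.5000)

F = (3.7000, 3.0000, 0.5000)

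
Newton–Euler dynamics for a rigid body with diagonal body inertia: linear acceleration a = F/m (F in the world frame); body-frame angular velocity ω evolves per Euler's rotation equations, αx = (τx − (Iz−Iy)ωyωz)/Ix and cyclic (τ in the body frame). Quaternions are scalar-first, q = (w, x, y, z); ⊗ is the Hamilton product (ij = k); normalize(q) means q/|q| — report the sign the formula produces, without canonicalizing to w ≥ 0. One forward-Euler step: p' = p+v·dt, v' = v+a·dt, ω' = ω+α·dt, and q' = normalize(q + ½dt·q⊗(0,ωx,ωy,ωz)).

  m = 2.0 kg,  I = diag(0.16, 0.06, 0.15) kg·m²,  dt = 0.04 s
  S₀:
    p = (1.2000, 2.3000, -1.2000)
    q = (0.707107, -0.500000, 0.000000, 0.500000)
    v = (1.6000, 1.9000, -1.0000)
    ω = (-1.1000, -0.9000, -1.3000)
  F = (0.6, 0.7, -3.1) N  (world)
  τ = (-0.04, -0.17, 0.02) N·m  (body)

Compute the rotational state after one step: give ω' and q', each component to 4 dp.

ω' = (-1.1363, -1.0229, -1.2683)
q' = (0.7086, -0.5062, -0.0367, 0.4903)

precession coupling ω×(Iω) = (0.1053, 0.0143, -0.0990)
angular accel α = (-0.9081, -3.0717, 0.7933)
ω + α·dt = (-1.1363, -1.0229, -1.2683)
q⊗(0,ω) = (0.1000000, -0.3278177, -1.8363963, -0.4692391)
q' = normalize(q + ½dt·q⊗(0,ω)) = (0.7086, -0.5062, -0.0367, 0.4903)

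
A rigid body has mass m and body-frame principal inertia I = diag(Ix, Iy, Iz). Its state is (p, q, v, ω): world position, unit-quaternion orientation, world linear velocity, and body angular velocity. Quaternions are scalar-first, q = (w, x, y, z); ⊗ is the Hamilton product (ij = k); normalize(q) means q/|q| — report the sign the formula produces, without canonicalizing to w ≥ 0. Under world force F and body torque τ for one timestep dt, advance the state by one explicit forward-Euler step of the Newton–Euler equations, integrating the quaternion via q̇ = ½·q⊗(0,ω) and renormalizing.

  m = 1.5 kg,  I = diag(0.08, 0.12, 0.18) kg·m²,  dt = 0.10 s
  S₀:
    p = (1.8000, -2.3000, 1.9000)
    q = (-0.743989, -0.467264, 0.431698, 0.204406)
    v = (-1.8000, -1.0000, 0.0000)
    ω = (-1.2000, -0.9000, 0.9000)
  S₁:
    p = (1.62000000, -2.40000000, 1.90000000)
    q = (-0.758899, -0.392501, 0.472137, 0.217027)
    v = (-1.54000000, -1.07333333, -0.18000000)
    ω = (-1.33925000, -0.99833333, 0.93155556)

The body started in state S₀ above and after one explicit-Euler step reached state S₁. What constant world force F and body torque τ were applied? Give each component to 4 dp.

Δv = v₁−v₀ = (0.26000000, -0.07333333, -0.18000000)
m·(v₁−v₀)/dt = (3.9000, -1.1000, -2.7000)
rate change Δω = (-0.13925000, -0.09833333, 0.03155556)
precession coupling = (-0.0486, 0.1080, 0.0432)
applied torque τ = (-0.1600, -0.0100, 0.1000)

F = (3.9000, -1.1000, -2.7000)
τ = (-0.1600, -0.0100, 0.1000)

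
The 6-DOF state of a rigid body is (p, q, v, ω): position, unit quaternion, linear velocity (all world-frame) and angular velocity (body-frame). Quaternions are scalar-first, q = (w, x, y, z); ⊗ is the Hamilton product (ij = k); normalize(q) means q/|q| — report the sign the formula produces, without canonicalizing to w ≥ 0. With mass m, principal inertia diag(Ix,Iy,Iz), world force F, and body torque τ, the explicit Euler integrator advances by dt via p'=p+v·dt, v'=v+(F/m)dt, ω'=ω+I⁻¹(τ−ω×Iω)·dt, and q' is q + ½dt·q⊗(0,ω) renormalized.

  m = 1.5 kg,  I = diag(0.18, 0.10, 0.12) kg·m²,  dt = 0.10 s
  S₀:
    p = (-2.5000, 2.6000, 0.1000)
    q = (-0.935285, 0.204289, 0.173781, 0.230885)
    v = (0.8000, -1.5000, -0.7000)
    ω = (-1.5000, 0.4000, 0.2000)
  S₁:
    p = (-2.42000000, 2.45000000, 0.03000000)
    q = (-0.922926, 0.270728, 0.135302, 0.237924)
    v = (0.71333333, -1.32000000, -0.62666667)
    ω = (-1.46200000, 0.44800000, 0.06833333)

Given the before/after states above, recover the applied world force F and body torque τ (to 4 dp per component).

F = (-1.3000, 2.7000, 1.1000)
τ = (0.0700, 0.0300, -0.1100)

rate change Δω = (0.03800000, 0.04800000, -0.13166667)
precession coupling = (0.0016, -0.0180, 0.0480)
τ = I·(Δω/dt) + ω₀×(Iω₀) = (0.0700, 0.0300, -0.1100)
Δv = v₁−v₀ = (-0.08666667, 0.18000000, 0.07333333)
applied force F = (-1.3000, 2.7000, 1.1000)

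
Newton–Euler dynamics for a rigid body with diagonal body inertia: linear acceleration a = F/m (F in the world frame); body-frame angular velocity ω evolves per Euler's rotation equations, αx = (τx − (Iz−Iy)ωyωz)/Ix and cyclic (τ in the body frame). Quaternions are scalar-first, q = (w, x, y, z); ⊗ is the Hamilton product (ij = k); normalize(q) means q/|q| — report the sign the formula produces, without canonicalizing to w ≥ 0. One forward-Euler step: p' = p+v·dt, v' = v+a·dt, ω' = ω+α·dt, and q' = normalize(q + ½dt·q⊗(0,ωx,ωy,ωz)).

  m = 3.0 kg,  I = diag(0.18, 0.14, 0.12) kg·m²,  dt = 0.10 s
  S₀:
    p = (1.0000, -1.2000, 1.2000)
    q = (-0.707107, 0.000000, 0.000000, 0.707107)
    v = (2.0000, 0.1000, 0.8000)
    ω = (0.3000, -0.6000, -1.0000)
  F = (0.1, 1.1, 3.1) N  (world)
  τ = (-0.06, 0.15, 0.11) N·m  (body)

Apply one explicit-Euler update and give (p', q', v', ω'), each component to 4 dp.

gyro term ω×Iω = (-0.0120, -0.0180, 0.0072)
angular accel α = (-0.2667, 1.2000, 0.8567)
ω' = ω + α·dt = (0.2733, -0.4800, -0.9143)
Hamilton product q⊗(0,ω) = (0.7071070, 0.2121321, 0.6363963, 0.7071070)
q + ½dt·q⊗(0,ω), renormalized = (-0.6705, 0.0106, 0.0318, 0.7411)
a = F/m = (0.0333, 0.3667, 1.0333)
new position p' = (1.2000, -1.1900, 1.2800)
new velocity v' = (2.0033, 0.1367, 0.9033)

p' = (1.2000, -1.1900, 1.2800)
q' = (-0.6705, 0.0106, 0.0318, 0.7411)
v' = (2.0033, 0.1367, 0.9033)
ω' = (0.2733, -0.4800, -0.9143)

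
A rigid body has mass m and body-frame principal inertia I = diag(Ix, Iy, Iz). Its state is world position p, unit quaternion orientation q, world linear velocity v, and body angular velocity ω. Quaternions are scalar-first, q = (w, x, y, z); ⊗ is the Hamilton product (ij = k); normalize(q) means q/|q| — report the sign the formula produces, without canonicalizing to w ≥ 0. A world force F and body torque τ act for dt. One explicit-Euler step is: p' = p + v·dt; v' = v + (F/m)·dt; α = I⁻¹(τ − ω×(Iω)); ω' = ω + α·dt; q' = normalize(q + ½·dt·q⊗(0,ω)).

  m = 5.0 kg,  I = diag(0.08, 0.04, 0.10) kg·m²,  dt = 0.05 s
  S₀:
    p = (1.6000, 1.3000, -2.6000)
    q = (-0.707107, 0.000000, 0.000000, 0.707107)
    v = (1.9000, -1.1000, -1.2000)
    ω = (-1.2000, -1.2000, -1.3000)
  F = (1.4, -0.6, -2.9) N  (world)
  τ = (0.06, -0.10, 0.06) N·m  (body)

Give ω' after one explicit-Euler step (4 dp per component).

α = I⁻¹(τ − ω×Iω) = (-0.4200, -1.7200, 1.1760)
ω' = ω + α·dt = (-1.2210, -1.2860, -1.2412)

ω' = (-1.2210, -1.2860, -1.2412)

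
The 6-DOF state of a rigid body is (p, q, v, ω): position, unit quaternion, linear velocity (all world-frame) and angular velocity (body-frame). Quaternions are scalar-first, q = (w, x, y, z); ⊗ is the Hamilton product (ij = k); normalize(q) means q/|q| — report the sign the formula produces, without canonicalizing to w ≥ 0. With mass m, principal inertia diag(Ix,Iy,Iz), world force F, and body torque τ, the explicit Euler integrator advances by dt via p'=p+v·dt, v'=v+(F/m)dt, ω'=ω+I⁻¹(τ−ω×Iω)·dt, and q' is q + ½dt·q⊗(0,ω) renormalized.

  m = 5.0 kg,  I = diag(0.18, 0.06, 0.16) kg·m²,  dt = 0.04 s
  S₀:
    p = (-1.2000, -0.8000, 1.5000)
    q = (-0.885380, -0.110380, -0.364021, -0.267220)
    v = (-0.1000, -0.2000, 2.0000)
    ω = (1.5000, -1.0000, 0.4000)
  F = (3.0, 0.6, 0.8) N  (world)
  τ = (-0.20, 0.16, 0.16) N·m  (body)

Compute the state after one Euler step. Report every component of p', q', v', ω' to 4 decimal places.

p' = (-1.2040, -0.8080, 1.5800)
q' = (-0.8866, -0.1451, -0.3532, -0.2610)
v' = (-0.0760, -0.1952, 2.0064)
ω' = (1.4644, -0.9013, 0.3950)

(τ − ω×Iω)/I = (-0.8889, 2.4667, -0.1250)
ω' = ω + α·dt = (1.4644, -0.9013, 0.3950)
q⊗(0,ω) = (-0.0915630, -1.7408984, 0.5287020, 0.3022595)
updated quaternion q' = (-0.8866, -0.1451, -0.3532, -0.2610)
p + v·dt = (-1.2040, -0.8080, 1.5800)
new velocity v' = (-0.0760, -0.1952, 2.0064)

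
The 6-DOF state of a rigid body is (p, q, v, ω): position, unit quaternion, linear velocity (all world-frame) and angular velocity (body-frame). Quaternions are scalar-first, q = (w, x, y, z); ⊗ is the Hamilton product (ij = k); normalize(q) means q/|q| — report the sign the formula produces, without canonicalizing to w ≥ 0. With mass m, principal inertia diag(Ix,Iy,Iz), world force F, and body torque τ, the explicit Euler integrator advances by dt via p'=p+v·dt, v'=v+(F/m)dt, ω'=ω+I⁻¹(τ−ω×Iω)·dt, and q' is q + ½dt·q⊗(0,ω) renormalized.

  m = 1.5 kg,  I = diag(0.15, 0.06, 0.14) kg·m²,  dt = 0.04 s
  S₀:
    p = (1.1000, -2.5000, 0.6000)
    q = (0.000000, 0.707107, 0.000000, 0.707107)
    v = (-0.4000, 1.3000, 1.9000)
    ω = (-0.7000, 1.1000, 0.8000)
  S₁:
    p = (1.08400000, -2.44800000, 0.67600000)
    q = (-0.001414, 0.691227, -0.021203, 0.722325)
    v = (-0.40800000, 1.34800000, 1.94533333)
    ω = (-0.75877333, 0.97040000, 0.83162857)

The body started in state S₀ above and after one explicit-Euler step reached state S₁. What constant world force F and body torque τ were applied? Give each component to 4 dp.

F = (-0.3000, 1.8000, 1.7000)
τ = (-0.1500, -0.2000, 0.1800)

rate change Δω = (-0.05877333, -0.12960000, 0.03162857)
ω₀×(Iω₀) = (0.0704, -0.0056, 0.0693)
I·α + gyro = (-0.1500, -0.2000, 0.1800)
Δv = v₁−v₀ = (-0.00800000, 0.04800000, 0.04533333)
m·(v₁−v₀)/dt = (-0.3000, 1.8000, 1.7000)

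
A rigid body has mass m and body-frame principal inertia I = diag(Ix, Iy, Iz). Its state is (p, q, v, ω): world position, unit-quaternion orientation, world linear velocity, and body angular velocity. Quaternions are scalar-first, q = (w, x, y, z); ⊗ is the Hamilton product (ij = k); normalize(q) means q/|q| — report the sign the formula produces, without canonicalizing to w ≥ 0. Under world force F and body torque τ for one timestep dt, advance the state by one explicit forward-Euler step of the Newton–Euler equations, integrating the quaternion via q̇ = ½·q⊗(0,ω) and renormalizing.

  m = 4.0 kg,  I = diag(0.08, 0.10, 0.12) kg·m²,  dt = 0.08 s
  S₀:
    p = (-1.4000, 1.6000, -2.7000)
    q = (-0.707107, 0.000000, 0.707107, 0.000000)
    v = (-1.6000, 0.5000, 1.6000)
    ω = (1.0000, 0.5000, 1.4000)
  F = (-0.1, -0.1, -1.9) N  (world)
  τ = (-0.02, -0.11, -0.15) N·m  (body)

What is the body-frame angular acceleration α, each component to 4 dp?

α = (-0.4250, -0.5400, -1.3333)

ω×(Iω) gyroscopic = (0.0140, -0.0560, 0.0100)
angular accel α = (-0.4250, -0.5400, -1.3333)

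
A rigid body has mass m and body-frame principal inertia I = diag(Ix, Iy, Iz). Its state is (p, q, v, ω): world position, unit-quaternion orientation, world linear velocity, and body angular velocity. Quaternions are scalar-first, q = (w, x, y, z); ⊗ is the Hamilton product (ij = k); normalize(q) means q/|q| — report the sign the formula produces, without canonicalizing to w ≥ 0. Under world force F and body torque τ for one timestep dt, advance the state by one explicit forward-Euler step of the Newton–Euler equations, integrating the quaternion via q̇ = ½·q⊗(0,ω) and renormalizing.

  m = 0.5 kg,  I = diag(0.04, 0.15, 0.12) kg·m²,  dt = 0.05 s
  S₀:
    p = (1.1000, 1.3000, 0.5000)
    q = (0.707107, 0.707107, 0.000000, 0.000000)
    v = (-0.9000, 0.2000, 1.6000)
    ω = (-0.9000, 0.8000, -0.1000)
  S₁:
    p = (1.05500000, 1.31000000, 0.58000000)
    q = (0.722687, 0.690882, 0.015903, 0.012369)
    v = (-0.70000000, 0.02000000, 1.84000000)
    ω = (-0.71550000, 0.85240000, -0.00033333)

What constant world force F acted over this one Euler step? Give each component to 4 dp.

Δv = v₁−v₀ = (0.20000000, -0.18000000, 0.24000000)
m·(v₁−v₀)/dt = (2.0000, -1.8000, 2.4000)

F = (2.0000, -1.8000, 2.4000)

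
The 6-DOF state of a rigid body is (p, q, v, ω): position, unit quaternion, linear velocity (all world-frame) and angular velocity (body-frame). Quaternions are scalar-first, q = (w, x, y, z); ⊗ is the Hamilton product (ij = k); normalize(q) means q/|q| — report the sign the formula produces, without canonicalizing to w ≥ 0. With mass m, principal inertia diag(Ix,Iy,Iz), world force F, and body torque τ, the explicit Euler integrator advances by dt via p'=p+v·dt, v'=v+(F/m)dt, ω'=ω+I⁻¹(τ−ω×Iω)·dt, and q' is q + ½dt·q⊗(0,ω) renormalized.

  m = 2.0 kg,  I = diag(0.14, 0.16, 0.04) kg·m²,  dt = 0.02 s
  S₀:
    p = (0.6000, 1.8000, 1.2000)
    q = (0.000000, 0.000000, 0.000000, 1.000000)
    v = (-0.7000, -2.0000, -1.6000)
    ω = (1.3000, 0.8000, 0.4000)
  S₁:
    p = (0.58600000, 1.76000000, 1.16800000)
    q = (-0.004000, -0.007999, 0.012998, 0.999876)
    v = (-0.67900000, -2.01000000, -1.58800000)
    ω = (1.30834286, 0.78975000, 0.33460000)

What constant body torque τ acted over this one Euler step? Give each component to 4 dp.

τ = (0.0200, -0.0300, -0.1100)

ω₁ − ω₀ = (0.00834286, -0.01025000, -0.06540000)
applied torque τ = (0.0200, -0.0300, -0.1100)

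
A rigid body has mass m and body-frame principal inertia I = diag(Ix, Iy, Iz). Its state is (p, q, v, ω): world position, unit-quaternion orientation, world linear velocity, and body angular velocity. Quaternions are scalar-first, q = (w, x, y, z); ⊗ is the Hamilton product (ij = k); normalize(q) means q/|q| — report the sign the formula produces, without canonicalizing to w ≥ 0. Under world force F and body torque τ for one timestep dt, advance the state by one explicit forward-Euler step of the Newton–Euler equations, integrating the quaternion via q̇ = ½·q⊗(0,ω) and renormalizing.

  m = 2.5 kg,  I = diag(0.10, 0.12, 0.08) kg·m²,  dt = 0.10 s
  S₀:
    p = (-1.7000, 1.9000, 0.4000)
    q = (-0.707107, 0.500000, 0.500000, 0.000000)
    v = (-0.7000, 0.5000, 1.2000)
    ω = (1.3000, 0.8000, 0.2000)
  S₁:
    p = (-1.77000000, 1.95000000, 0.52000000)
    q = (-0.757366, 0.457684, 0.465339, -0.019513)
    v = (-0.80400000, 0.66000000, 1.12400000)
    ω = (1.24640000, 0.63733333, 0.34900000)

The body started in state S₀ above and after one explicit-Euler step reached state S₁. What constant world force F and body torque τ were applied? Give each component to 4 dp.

ω₁ − ω₀ = (-0.05360000, -0.16266667, 0.14900000)
precession coupling = (-0.0064, 0.0052, 0.0208)
applied torque τ = (-0.0600, -0.1900, 0.1400)
v₁ − v₀ = (-0.10400000, 0.16000000, -0.07600000)
m·(v₁−v₀)/dt = (-2.6000, 4.0000, -1.9000)

F = (-2.6000, 4.0000, -1.9000)
τ = (-0.0600, -0.1900, 0.1400)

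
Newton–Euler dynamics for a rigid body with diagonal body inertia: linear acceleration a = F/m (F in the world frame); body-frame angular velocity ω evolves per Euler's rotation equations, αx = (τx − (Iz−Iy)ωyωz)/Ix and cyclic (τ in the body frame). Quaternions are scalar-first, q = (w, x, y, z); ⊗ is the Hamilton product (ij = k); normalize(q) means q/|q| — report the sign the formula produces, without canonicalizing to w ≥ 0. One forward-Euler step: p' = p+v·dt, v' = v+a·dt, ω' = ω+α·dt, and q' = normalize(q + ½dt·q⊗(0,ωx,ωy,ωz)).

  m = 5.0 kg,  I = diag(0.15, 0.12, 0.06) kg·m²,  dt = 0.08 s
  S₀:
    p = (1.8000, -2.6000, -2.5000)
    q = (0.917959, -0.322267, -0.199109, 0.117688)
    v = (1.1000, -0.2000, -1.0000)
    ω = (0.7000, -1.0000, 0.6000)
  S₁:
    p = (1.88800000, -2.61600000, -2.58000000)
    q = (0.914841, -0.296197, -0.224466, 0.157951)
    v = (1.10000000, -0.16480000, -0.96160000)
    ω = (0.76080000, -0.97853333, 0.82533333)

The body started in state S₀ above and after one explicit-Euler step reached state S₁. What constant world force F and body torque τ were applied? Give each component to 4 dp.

rate change Δω = (0.06080000, 0.02146667, 0.22533333)
gyro term ω₀×Iω₀ = (0.0360, 0.0378, 0.0210)
τ = I·(Δω/dt) + ω₀×(Iω₀) = (0.1500, 0.0700, 0.1900)
Δv = v₁−v₀ = (0.00000000, 0.03520000, 0.03840000)
applied force F = (0.0000, 2.2000, 2.4000)

F = (0.0000, 2.2000, 2.4000)
τ = (0.1500, 0.0700, 0.1900)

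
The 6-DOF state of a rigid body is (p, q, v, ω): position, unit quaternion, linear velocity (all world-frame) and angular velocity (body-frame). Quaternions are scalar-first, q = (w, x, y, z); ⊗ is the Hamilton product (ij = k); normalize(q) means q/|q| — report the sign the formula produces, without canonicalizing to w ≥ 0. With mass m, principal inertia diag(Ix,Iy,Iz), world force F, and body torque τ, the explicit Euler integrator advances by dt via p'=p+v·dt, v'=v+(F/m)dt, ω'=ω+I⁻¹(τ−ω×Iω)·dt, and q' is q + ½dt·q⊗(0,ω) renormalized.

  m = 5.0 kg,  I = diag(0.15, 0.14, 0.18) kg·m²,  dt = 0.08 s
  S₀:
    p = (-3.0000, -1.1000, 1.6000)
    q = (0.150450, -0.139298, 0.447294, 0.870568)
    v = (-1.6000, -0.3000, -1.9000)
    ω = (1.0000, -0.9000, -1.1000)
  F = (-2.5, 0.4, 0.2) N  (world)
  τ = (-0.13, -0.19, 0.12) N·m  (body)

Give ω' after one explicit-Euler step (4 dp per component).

ω' = (0.9095, -1.0274, -1.0507)

gyro term ω×Iω = (0.0396, 0.0330, 0.0090)
α = I⁻¹(τ − ω×Iω) = (-1.1307, -1.5929, 0.6167)
new body rate ω' = (0.9095, -1.0274, -1.0507)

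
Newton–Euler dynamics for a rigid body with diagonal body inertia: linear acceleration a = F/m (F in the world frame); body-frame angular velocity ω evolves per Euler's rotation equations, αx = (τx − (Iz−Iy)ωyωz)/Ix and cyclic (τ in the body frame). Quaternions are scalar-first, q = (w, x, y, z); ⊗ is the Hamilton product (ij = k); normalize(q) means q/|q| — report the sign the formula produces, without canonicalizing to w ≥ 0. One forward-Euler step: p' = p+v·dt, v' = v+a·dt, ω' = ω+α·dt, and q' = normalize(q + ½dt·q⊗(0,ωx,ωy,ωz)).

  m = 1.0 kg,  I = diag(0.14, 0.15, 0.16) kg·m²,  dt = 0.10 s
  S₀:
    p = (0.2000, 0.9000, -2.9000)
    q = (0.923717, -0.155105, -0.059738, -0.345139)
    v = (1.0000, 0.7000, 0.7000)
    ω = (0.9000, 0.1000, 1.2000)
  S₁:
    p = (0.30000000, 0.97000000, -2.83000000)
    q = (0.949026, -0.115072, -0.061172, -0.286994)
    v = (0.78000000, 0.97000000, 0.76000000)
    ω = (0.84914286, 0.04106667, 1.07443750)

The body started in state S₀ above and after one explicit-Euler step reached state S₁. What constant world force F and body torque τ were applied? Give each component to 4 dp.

Δv = v₁−v₀ = (-0.22000000, 0.27000000, 0.06000000)
m·(v₁−v₀)/dt = (-2.2000, 2.7000, 0.6000)
ω₁ − ω₀ = (-0.05085714, -0.05893333, -0.12556250)
precession coupling = (0.0012, -0.0216, 0.0009)
τ = I·(Δω/dt) + ω₀×(Iω₀) = (-0.0700, -0.1100, -0.2000)

F = (-2.2000, 2.7000, 0.6000)
τ = (-0.0700, -0.1100, -0.2000)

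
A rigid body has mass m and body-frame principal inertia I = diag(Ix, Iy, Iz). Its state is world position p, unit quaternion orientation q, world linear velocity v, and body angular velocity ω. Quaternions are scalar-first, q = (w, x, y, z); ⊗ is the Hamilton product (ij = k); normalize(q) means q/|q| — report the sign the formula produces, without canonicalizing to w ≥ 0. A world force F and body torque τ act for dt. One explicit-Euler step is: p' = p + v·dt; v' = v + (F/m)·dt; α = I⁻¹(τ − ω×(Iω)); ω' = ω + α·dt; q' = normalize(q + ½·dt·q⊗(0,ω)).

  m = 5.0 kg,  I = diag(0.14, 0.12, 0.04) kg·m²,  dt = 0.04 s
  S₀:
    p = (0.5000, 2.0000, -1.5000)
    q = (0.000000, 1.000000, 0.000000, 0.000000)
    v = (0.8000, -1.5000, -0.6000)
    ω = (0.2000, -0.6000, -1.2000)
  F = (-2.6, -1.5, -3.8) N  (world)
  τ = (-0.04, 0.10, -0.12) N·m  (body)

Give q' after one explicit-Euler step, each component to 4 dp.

2q̇ = q⊗(0,ω) = (-0.2000000, 0.0000000, 1.2000000, -0.6000000)
q + ½dt·q⊗(0,ω), renormalized = (-0.0040, 0.9996, 0.0240, -0.0120)

q' = (-0.0040, 0.9996, 0.0240, -0.0120)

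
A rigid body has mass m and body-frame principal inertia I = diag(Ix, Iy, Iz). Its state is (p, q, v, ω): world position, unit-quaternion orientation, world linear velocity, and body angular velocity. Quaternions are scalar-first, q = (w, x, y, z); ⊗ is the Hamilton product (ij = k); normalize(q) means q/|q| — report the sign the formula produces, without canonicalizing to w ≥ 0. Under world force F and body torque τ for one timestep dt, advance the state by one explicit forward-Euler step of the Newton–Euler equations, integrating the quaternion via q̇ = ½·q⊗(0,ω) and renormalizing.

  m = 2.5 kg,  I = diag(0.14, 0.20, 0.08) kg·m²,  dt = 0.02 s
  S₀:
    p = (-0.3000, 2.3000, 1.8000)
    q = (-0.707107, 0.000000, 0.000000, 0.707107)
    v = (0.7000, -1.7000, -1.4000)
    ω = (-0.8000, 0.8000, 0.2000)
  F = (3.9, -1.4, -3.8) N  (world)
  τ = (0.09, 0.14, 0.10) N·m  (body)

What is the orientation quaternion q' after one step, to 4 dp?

q' = (-0.7085, 0.0000, -0.0113, 0.7056)

q⊗(0,ω) = (-0.1414214, 0.0000000, -1.1313712, -0.1414214)
q' = normalize(q + ½dt·q⊗(0,ω)) = (-0.7085, 0.0000, -0.0113, 0.7056)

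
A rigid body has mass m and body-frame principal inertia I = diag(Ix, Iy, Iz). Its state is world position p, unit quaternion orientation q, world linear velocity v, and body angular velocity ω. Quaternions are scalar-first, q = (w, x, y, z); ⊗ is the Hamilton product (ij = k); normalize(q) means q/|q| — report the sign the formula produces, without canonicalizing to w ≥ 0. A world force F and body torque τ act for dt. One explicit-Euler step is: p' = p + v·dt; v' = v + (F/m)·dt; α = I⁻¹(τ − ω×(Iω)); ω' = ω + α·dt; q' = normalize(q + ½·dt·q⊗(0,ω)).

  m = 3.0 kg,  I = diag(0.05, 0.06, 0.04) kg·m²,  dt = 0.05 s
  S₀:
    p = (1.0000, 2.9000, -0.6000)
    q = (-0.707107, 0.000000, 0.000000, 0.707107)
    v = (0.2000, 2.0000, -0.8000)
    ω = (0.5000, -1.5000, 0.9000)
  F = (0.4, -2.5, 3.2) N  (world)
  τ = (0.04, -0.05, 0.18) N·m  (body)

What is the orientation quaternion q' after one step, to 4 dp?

Hamilton product q⊗(0,ω) = (-0.6363963, 0.7071070, 1.4142140, -0.6363963)
updated quaternion q' = (-0.7223, 0.0177, 0.0353, 0.6905)

q' = (-0.7223, 0.0177, 0.0353, 0.6905)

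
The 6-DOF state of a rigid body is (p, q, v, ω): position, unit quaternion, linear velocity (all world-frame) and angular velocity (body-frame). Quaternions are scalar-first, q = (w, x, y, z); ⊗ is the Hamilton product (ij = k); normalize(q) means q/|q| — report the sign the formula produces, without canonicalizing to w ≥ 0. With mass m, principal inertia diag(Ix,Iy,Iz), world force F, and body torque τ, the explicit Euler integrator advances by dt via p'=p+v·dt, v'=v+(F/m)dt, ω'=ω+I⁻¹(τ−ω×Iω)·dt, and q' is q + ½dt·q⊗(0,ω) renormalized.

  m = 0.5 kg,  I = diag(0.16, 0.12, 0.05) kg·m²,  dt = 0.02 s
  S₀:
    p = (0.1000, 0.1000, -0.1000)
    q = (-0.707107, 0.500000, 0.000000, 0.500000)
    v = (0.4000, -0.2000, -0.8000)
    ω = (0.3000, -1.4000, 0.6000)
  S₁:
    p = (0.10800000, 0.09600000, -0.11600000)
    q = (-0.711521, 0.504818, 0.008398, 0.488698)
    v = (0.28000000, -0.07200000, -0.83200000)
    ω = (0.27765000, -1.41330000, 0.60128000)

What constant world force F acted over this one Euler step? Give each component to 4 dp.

F = (-3.0000, 3.2000, -0.8000)

Δv = v₁−v₀ = (-0.12000000, 0.12800000, -0.03200000)
F = m·Δv/dt = (-3.0000, 3.2000, -0.8000)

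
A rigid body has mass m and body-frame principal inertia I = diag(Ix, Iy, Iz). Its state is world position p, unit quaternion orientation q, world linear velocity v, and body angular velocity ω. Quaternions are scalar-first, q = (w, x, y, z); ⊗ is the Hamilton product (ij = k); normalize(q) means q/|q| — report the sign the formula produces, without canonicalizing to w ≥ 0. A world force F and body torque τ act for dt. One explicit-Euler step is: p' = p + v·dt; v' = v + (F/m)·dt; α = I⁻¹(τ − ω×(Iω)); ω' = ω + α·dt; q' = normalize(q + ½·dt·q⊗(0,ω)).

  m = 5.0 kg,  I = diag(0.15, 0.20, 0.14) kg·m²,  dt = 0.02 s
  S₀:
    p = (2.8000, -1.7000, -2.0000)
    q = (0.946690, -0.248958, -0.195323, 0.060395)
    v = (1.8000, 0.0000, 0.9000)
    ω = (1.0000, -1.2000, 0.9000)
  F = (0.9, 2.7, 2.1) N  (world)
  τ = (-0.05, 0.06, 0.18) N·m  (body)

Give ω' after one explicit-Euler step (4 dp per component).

ω' = (0.9847, -1.1949, 0.9343)

α = I⁻¹(τ − ω×Iω) = (-0.7653, 0.2550, 1.7143)
ω' = ω + α·dt = (0.9847, -1.1949, 0.9343)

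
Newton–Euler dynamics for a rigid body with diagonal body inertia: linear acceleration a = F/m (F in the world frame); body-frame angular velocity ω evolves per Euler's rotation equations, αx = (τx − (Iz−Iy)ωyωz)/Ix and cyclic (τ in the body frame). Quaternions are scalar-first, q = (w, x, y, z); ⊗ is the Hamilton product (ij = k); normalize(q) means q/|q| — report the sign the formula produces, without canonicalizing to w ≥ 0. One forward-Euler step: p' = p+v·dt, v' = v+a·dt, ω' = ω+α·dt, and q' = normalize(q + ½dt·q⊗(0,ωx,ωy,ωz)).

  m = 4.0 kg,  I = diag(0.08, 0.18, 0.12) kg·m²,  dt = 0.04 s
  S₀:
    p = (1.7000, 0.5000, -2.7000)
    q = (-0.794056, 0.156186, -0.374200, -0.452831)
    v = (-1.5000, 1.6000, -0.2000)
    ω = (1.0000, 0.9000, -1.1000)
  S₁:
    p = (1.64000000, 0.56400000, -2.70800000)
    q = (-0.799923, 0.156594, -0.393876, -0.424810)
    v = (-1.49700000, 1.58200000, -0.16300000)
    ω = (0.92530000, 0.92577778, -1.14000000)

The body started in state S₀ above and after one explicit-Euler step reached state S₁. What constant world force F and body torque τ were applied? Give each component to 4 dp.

Δv = v₁−v₀ = (0.00300000, -0.01800000, 0.03700000)
applied force F = (0.3000, -1.8000, 3.7000)
ω₁ − ω₀ = (-0.07470000, 0.02577778, -0.04000000)
gyro term ω₀×Iω₀ = (0.0594, 0.0440, 0.0900)
applied torque τ = (-0.0900, 0.1600, -0.0300)

F = (0.3000, -1.8000, 3.7000)
τ = (-0.0900, 0.1600, -0.0300)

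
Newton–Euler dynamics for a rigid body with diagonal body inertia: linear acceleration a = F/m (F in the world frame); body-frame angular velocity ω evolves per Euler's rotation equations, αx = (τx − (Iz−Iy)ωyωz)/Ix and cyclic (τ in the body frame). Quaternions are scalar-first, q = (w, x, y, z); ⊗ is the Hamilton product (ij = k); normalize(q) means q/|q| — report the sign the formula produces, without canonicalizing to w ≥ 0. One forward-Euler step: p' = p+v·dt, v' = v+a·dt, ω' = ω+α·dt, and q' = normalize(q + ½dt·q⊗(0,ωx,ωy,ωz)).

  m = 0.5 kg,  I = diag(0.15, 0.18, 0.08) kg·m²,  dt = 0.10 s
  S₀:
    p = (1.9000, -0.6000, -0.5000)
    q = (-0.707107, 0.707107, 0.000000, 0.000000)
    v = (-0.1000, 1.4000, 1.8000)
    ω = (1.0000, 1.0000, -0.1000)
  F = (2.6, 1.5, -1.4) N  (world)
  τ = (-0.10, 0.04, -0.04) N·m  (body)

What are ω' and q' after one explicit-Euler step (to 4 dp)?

ω' = (0.9267, 1.0261, -0.1875)
q' = (-0.7406, 0.6701, -0.0317, 0.0388)

angular accel α = (-0.7333, 0.2611, -0.8750)
ω' = ω + α·dt = (0.9267, 1.0261, -0.1875)
Hamilton product q⊗(0,ω) = (-0.7071070, -0.7071070, -0.6363963, 0.7778177)
updated quaternion q' = (-0.7406, 0.6701, -0.0317, 0.0388)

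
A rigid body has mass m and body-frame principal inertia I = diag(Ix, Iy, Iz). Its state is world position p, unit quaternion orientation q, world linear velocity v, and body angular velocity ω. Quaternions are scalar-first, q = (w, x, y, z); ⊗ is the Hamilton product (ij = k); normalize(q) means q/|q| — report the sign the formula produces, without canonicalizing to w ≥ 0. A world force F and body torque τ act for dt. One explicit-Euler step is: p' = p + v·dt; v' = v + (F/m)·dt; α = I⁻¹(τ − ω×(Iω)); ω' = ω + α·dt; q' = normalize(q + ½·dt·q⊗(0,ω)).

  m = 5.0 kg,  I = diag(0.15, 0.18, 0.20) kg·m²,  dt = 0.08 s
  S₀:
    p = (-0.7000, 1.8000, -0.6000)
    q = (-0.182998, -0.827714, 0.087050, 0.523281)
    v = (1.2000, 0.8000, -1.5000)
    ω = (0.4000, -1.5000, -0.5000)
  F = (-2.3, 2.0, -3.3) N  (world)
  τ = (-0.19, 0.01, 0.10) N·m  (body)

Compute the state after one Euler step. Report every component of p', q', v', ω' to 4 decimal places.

p' = p + v·dt = (-0.6040, 1.8640, -0.7200)
new velocity v' = (1.1632, 0.8320, -1.5528)
angular accel α = (-1.3667, 0.0000, 0.5900)
new body rate ω' = (0.2907, -1.5000, -0.4528)
2q̇ = q⊗(0,ω) = (0.7233011, 0.6681973, 0.0699524, 1.2982500)
updated quaternion q' = (-0.1537, -0.7993, 0.0897, 0.5740)

p' = (-0.6040, 1.8640, -0.7200)
q' = (-0.1537, -0.7993, 0.0897, 0.5740)
v' = (1.1632, 0.8320, -1.5528)
ω' = (0.2907, -1.5000, -0.4528)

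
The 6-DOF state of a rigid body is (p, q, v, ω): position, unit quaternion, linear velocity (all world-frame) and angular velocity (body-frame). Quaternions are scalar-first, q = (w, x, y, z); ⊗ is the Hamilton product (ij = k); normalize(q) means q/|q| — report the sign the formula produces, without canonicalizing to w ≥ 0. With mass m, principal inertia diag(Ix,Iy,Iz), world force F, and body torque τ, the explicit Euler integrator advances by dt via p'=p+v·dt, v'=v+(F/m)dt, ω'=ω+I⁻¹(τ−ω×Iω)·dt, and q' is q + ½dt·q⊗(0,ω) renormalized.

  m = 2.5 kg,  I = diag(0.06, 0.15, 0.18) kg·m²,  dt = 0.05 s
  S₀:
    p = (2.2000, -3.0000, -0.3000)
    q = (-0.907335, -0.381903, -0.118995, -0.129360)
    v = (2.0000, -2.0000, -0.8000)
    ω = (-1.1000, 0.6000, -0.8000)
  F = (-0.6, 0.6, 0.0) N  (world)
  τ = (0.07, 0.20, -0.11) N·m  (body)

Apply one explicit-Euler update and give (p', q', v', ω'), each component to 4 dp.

new position p' = (2.3000, -3.1000, -0.3400)
v + (F/m)dt = (1.9880, -1.9880, -0.8000)
(τ − ω×Iω)/I = (1.4067, 2.0373, -0.2811)
ω' = ω + α·dt = (-1.0297, 0.7019, -0.8141)
2q̇ = q⊗(0,ω) = (-0.4521843, 1.1708805, -0.7076274, 0.3658317)
updated quaternion q' = (-0.9180, -0.3524, -0.1366, -0.1201)

p' = (2.3000, -3.1000, -0.3400)
q' = (-0.9180, -0.3524, -0.1366, -0.1201)
v' = (1.9880, -1.9880, -0.8000)
ω' = (-1.0297, 0.7019, -0.8141)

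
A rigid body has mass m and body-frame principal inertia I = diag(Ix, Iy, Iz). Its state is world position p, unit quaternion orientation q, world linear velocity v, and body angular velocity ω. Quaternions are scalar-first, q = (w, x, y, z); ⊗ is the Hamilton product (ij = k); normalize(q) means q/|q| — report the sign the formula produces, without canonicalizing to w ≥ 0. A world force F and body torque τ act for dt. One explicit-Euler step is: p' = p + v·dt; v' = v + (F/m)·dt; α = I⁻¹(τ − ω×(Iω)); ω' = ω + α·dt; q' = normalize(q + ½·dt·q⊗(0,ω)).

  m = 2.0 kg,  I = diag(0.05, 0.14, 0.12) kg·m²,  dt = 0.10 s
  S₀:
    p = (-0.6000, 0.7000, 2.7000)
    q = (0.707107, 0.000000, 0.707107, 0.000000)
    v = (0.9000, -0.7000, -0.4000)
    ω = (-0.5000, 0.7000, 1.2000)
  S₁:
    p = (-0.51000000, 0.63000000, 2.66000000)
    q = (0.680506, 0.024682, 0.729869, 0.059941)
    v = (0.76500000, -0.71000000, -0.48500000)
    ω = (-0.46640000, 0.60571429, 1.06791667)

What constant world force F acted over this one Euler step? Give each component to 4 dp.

F = (-2.7000, -0.2000, -1.7000)

v₁ − v₀ = (-0.13500000, -0.01000000, -0.08500000)
applied force F = (-2.7000, -0.2000, -1.7000)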